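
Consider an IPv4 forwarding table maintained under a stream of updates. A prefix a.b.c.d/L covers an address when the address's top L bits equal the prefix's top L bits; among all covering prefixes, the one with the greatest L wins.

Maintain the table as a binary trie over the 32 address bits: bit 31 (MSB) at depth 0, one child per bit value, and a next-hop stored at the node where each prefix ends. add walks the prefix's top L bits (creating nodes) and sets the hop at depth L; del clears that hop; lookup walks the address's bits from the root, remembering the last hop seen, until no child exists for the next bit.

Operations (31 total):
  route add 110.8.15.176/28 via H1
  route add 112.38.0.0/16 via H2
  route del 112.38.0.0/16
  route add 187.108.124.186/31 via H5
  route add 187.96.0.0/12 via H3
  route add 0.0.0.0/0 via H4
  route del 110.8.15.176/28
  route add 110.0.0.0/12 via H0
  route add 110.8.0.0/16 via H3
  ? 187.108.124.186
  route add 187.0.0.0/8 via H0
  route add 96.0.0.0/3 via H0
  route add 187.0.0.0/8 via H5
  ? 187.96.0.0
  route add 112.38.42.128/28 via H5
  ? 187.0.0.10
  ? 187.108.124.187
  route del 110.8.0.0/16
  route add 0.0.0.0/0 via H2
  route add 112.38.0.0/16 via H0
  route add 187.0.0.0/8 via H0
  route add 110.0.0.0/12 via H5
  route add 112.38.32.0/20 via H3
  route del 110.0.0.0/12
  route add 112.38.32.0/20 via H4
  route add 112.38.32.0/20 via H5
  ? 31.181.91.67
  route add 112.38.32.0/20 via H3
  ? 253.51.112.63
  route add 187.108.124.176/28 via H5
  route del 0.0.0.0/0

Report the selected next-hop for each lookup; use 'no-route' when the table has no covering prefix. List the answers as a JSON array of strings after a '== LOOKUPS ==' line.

Apply in order:
  add 110.8.15.176/28 -> H1 at depth 28
  add 112.38.0.0/16 -> H2 at depth 16
  - 112.38.0.0/16 clear@16
  add 187.108.124.186/31 -> H5 at depth 31
  add 187.96.0.0/12 -> H3 at depth 12
  add 0.0.0.0/0 -> H4 at depth 0
  - 110.8.15.176/28 clear@28
  add 110.0.0.0/12 -> H0 at depth 12
  add 110.8.0.0/16 -> H3 at depth 16
  lookup 187.108.124.186: bits 1011101101101100011111001011101 walk d0:H4→d1:-→d2:-→d3:-→d4:-→d5:-→d6:-→d7:-→d8:-→d9:-→d10:-→d11:-→d12:H3→d13:-→d14:-→d15:-→d16:-→d17:-→d18:-→d19:-→d20:-→d21:-→d22:-→d23:-→d24:-→d25:-→d26:-→d27:-→d28:-→d29:-→d30:-→d31:H5 -> H5
  add 187.0.0.0/8 -> H0 at depth 8
  add 96.0.0.0/3 -> H0 at depth 3
  add 187.0.0.0/8 -> H5 at depth 8
  lookup 187.96.0.0: bits 101110110110 walk d0:H4→d1:-→d2:-→d3:-→d4:-→d5:-→d6:-→d7:-→d8:H5→d9:-→d10:-→d11:-→d12:H3 -> H3
  add 112.38.42.128/28 -> H5 at depth 28
  lookup 187.0.0.10: bits 101110110 walk d0:H4→d1:-→d2:-→d3:-→d4:-→d5:-→d6:-→d7:-→d8:H5→d9:- -> H5
  lookup 187.108.124.187: bits 1011101101101100011111001011101 walk d0:H4→d1:-→d2:-→d3:-→d4:-→d5:-→d6:-→d7:-→d8:H5→d9:-→d10:-→d11:-→d12:H3→d13:-→d14:-→d15:-→d16:-→d17:-→d18:-→d19:-→d20:-→d21:-→d22:-→d23:-→d24:-→d25:-→d26:-→d27:-→d28:-→d29:-→d30:-→d31:H5 -> H5
  - 110.8.0.0/16 clear@16
  add 0.0.0.0/0 -> H2 at depth 0
  add 112.38.0.0/16 -> H0 at depth 16
  add 187.0.0.0/8 -> H0 at depth 8
  add 110.0.0.0/12 -> H5 at depth 12
  add 112.38.32.0/20 -> H3 at depth 20
  - 110.0.0.0/12 clear@12
  add 112.38.32.0/20 -> H4 at depth 20
  add 112.38.32.0/20 -> H5 at depth 20
  lookup 31.181.91.67: bits 0 walk d0:H2→d1:- -> H2
  add 112.38.32.0/20 -> H3 at depth 20
  lookup 253.51.112.63: bits 1 walk d0:H2→d1:- -> H2
  add 187.108.124.176/28 -> H5 at depth 28
  - 0.0.0.0/0 clear@0

== LOOKUPS ==
["H5","H3","H5","H5","H2","H2"]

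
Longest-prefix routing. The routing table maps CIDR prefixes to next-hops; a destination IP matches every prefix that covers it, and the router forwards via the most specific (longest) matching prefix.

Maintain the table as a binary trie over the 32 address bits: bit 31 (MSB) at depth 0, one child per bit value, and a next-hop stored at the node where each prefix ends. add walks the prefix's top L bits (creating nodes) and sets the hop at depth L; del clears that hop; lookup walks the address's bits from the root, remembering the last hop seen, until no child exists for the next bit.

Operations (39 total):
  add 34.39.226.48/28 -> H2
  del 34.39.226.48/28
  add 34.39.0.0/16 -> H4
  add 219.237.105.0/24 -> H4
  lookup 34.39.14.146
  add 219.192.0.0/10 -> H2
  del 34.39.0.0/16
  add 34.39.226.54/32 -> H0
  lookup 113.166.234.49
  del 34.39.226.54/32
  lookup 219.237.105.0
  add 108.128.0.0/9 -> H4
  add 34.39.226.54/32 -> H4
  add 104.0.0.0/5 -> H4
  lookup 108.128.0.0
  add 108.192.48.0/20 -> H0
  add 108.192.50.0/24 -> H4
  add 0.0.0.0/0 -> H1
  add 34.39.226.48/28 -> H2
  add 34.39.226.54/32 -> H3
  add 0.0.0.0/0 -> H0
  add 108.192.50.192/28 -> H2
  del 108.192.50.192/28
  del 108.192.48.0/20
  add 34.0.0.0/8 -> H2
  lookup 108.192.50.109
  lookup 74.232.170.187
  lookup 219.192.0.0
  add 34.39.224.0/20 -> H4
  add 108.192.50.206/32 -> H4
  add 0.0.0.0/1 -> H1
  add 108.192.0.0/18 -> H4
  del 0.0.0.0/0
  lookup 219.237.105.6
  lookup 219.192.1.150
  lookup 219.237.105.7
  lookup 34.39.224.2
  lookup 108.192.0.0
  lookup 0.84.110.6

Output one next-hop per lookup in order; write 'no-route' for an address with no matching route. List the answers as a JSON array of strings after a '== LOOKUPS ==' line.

Trace:
  + 34.39.226.48/28 (H2) depth=28
  - 34.39.226.48/28 clear@28
  + 34.39.0.0/16 (H4) depth=16
  + 219.237.105.0/24 (H4) depth=24
  ? 34.39.14.146  path d0:-→d1:-→d2:-→d3:-→d4:-→d5:-→d6:-→d7:-→d8:-→d9:-→d10:-→d11:-→d12:-→d13:-→d14:-→d15:-→d16:H4  best=H4
  + 219.192.0.0/10 (H2) depth=10
  - 34.39.0.0/16 clear@16
  + 34.39.226.54/32 (H0) depth=32
  ? 113.166.234.49  path d0:-→d1:-  best=no-route
  - 34.39.226.54/32 clear@32
  ? 219.237.105.0  path d0:-→d1:-→d2:-→d3:-→d4:-→d5:-→d6:-→d7:-→d8:-→d9:-→d10:H2→d11:-→d12:-→d13:-→d14:-→d15:-→d16:-→d17:-→d18:-→d19:-→d20:-→d21:-→d22:-→d23:-→d24:H4  best=H4
  + 108.128.0.0/9 (H4) depth=9
  + 34.39.226.54/32 (H4) depth=32
  + 104.0.0.0/5 (H4) depth=5
  ? 108.128.0.0  path d0:-→d1:-→d2:-→d3:-→d4:-→d5:H4→d6:-→d7:-→d8:-→d9:H4  best=H4
  + 108.192.48.0/20 (H0) depth=20
  + 108.192.50.0/24 (H4) depth=24
  + 0.0.0.0/0 (H1) depth=0
  + 34.39.226.48/28 (H2) depth=28
  + 34.39.226.54/32 (H3) depth=32
  + 0.0.0.0/0 (H0) depth=0
  + 108.192.50.192/28 (H2) depth=28
  - 108.192.50.192/28 clear@28
  - 108.192.48.0/20 clear@20
  + 34.0.0.0/8 (H2) depth=8
  ? 108.192.50.109  path d0:H0→d1:-→d2:-→d3:-→d4:-→d5:H4→d6:-→d7:-→d8:-→d9:H4→d10:-→d11:-→d12:-→d13:-→d14:-→d15:-→d16:-→d17:-→d18:-→d19:-→d20:-→d21:-→d22:-→d23:-→d24:H4  best=H4
  ? 74.232.170.187  path d0:H0→d1:-→d2:-  best=H0
  ? 219.192.0.0  path d0:H0→d1:-→d2:-→d3:-→d4:-→d5:-→d6:-→d7:-→d8:-→d9:-→d10:H2  best=H2
  + 34.39.224.0/20 (H4) depth=20
  + 108.192.50.206/32 (H4) depth=32
  + 0.0.0.0/1 (H1) depth=1
  + 108.192.0.0/18 (H4) depth=18
  - 0.0.0.0/0 clear@0
  ? 219.237.105.6  path d0:-→d1:-→d2:-→d3:-→d4:-→d5:-→d6:-→d7:-→d8:-→d9:-→d10:H2→d11:-→d12:-→d13:-→d14:-→d15:-→d16:-→d17:-→d18:-→d19:-→d20:-→d21:-→d22:-→d23:-→d24:H4  best=H4
  ? 219.192.1.150  path d0:-→d1:-→d2:-→d3:-→d4:-→d5:-→d6:-→d7:-→d8:-→d9:-→d10:H2  best=H2
  ? 219.237.105.7  path d0:-→d1:-→d2:-→d3:-→d4:-→d5:-→d6:-→d7:-→d8:-→d9:-→d10:H2→d11:-→d12:-→d13:-→d14:-→d15:-→d16:-→d17:-→d18:-→d19:-→d20:-→d21:-→d22:-→d23:-→d24:H4  best=H4
  ? 34.39.224.2  path d0:-→d1:H1→d2:-→d3:-→d4:-→d5:-→d6:-→d7:-→d8:H2→d9:-→d10:-→d11:-→d12:-→d13:-→d14:-→d15:-→d16:-→d17:-→d18:-→d19:-→d20:H4→d21:-→d22:-  best=H4
  ? 108.192.0.0  path d0:-→d1:H1→d2:-→d3:-→d4:-→d5:H4→d6:-→d7:-→d8:-→d9:H4→d10:-→d11:-→d12:-→d13:-→d14:-→d15:-→d16:-→d17:-→d18:H4  best=H4
  ? 0.84.110.6  path d0:-→d1:H1→d2:-  best=H1

== LOOKUPS ==
["H4","no-route","H4","H4","H4","H0","H2","H4","H2","H4","H4","H4","H1"]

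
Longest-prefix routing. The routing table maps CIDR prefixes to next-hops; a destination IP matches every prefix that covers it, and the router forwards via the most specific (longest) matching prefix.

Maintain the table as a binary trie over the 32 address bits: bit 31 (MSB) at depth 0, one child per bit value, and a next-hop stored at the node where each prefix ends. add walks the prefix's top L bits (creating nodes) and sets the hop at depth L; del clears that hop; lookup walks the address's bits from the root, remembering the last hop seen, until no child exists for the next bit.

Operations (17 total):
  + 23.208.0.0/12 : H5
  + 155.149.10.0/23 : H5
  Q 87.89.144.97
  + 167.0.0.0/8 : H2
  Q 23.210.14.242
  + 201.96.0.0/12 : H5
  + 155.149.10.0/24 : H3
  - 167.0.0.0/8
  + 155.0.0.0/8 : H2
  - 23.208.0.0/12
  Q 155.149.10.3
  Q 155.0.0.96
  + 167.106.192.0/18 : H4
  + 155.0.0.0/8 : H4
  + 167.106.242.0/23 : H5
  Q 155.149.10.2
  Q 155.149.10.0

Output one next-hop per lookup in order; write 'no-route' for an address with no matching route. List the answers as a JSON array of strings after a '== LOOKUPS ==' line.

Process each operation:
  + 23.208.0.0/12 (H5) depth=12
  + 155.149.10.0/23 (H5) depth=23
  ? 87.89.144.97  path d0:-→d1:-  best=no-route
  + 167.0.0.0/8 (H2) depth=8
  ? 23.210.14.242  path d0:-→d1:-→d2:-→d3:-→d4:-→d5:-→d6:-→d7:-→d8:-→d9:-→d10:-→d11:-→d12:H5  best=H5
  + 201.96.0.0/12 (H5) depth=12
  + 155.149.10.0/24 (H3) depth=24
  del 167.0.0.0/8 (clear depth 8)
  + 155.0.0.0/8 (H2) depth=8
  del 23.208.0.0/12 (clear depth 12)
  ? 155.149.10.3  path d0:-→d1:-→d2:-→d3:-→d4:-→d5:-→d6:-→d7:-→d8:H2→d9:-→d10:-→d11:-→d12:-→d13:-→d14:-→d15:-→d16:-→d17:-→d18:-→d19:-→d20:-→d21:-→d22:-→d23:H5→d24:H3  best=H3
  ? 155.0.0.96  path d0:-→d1:-→d2:-→d3:-→d4:-→d5:-→d6:-→d7:-→d8:H2  best=H2
  + 167.106.192.0/18 (H4) depth=18
  + 155.0.0.0/8 (H4) depth=8
  + 167.106.242.0/23 (H5) depth=23
  ? 155.149.10.2  path d0:-→d1:-→d2:-→d3:-→d4:-→d5:-→d6:-→d7:-→d8:H4→d9:-→d10:-→d11:-→d12:-→d13:-→d14:-→d15:-→d16:-→d17:-→d18:-→d19:-→d20:-→d21:-→d22:-→d23:H5→d24:H3  best=H3
  ? 155.149.10.0  path d0:-→d1:-→d2:-→d3:-→d4:-→d5:-→d6:-→d7:-→d8:H4→d9:-→d10:-→d11:-→d12:-→d13:-→d14:-→d15:-→d16:-→d17:-→d18:-→d19:-→d20:-→d21:-→d22:-→d23:H5→d24:H3  best=H3

== LOOKUPS ==
["no-route","H5","H3","H2","H3","H3"]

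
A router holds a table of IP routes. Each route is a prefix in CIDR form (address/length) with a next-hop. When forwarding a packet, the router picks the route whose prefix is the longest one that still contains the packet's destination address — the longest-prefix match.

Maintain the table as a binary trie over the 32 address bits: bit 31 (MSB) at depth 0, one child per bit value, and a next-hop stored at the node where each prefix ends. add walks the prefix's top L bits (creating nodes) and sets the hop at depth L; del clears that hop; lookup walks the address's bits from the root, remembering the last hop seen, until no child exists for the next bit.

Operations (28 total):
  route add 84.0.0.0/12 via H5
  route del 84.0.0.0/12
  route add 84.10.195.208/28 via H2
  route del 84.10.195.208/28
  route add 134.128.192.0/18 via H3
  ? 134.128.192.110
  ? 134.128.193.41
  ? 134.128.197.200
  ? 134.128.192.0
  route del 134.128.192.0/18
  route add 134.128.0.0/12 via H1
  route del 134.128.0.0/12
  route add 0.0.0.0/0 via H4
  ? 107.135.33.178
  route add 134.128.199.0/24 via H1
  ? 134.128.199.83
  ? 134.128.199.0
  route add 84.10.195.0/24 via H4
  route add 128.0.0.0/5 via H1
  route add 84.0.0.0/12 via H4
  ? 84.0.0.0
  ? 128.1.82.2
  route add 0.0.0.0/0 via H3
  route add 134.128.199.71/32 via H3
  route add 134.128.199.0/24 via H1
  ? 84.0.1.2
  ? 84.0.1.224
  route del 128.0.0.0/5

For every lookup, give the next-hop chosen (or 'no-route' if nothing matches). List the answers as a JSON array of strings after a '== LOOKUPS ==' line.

Apply in order:
  add 84.0.0.0/12 -> H5 at depth 12
  - 84.0.0.0/12 clear@12
  add 84.10.195.208/28 -> H2 at depth 28
  - 84.10.195.208/28 clear@28
  add 134.128.192.0/18 -> H3 at depth 18
  Q 134.128.192.110: descend 100001101000000011 ; hops seen [H3] ; pick H3
  Q 134.128.193.41: descend 100001101000000011 ; hops seen [H3] ; pick H3
  Q 134.128.197.200: descend 100001101000000011 ; hops seen [H3] ; pick H3
  Q 134.128.192.0: descend 100001101000000011 ; hops seen [H3] ; pick H3
  - 134.128.192.0/18 clear@18
  add 134.128.0.0/12 -> H1 at depth 12
  - 134.128.0.0/12 clear@12
  add 0.0.0.0/0 -> H4 at depth 0
  Q 107.135.33.178: descend 01 ; hops seen [H4] ; pick H4
  add 134.128.199.0/24 -> H1 at depth 24
  Q 134.128.199.83: descend 100001101000000011000111 ; hops seen [H4,H1] ; pick H1
  Q 134.128.199.0: descend 100001101000000011000111 ; hops seen [H4,H1] ; pick H1
  add 84.10.195.0/24 -> H4 at depth 24
  add 128.0.0.0/5 -> H1 at depth 5
  add 84.0.0.0/12 -> H4 at depth 12
  Q 84.0.0.0: descend 010101000000 ; hops seen [H4,H4] ; pick H4
  Q 128.1.82.2: descend 10000 ; hops seen [H4,H1] ; pick H1
  add 0.0.0.0/0 -> H3 at depth 0
  add 134.128.199.71/32 -> H3 at depth 32
  add 134.128.199.0/24 -> H1 at depth 24
  Q 84.0.1.2: descend 010101000000 ; hops seen [H3,H4] ; pick H4
  Q 84.0.1.224: descend 010101000000 ; hops seen [H3,H4] ; pick H4
  - 128.0.0.0/5 clear@5

== LOOKUPS ==
["H3","H3","H3","H3","H4","H1","H1","H4","H1","H4","H4"]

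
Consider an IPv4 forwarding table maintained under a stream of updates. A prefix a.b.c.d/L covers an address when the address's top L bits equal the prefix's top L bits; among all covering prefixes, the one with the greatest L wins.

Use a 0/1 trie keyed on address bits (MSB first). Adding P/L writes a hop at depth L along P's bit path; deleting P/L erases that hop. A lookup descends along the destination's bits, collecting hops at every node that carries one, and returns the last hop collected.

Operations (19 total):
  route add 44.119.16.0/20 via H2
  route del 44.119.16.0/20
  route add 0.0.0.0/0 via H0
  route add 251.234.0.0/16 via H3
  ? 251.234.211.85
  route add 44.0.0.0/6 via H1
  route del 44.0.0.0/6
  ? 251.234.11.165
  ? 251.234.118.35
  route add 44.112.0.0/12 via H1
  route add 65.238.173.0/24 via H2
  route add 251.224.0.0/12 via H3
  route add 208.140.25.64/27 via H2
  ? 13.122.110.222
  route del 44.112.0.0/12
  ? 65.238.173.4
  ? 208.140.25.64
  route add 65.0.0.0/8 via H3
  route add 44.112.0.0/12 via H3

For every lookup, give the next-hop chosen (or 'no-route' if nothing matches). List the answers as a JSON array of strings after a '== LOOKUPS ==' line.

Trace:
  add 44.119.16.0/20 -> H2 at depth 20
  del 44.119.16.0/20 (clear depth 20)
  add 0.0.0.0/0 -> H0 at depth 0
  add 251.234.0.0/16 -> H3 at depth 16
  lookup 251.234.211.85: bits 1111101111101010 walk d0:H0→d1:-→d2:-→d3:-→d4:-→d5:-→d6:-→d7:-→d8:-→d9:-→d10:-→d11:-→d12:-→d13:-→d14:-→d15:-→d16:H3 -> H3
  add 44.0.0.0/6 -> H1 at depth 6
  del 44.0.0.0/6 (clear depth 6)
  lookup 251.234.11.165: bits 1111101111101010 walk d0:H0→d1:-→d2:-→d3:-→d4:-→d5:-→d6:-→d7:-→d8:-→d9:-→d10:-→d11:-→d12:-→d13:-→d14:-→d15:-→d16:H3 -> H3
  lookup 251.234.118.35: bits 1111101111101010 walk d0:H0→d1:-→d2:-→d3:-→d4:-→d5:-→d6:-→d7:-→d8:-→d9:-→d10:-→d11:-→d12:-→d13:-→d14:-→d15:-→d16:H3 -> H3
  add 44.112.0.0/12 -> H1 at depth 12
  add 65.238.173.0/24 -> H2 at depth 24
  add 251.224.0.0/12 -> H3 at depth 12
  add 208.140.25.64/27 -> H2 at depth 27
  lookup 13.122.110.222: bits 00 walk d0:H0→d1:-→d2:- -> H0
  del 44.112.0.0/12 (clear depth 12)
  lookup 65.238.173.4: bits 010000011110111010101101 walk d0:H0→d1:-→d2:-→d3:-→d4:-→d5:-→d6:-→d7:-→d8:-→d9:-→d10:-→d11:-→d12:-→d13:-→d14:-→d15:-→d16:-→d17:-→d18:-→d19:-→d20:-→d21:-→d22:-→d23:-→d24:H2 -> H2
  lookup 208.140.25.64: bits 110100001000110000011001010 walk d0:H0→d1:-→d2:-→d3:-→d4:-→d5:-→d6:-→d7:-→d8:-→d9:-→d10:-→d11:-→d12:-→d13:-→d14:-→d15:-→d16:-→d17:-→d18:-→d19:-→d20:-→d21:-→d22:-→d23:-→d24:-→d25:-→d26:-→d27:H2 -> H2
  add 65.0.0.0/8 -> H3 at depth 8
  add 44.112.0.0/12 -> H3 at depth 12

== LOOKUPS ==
["H3","H3","H3","H0","H2","H2"]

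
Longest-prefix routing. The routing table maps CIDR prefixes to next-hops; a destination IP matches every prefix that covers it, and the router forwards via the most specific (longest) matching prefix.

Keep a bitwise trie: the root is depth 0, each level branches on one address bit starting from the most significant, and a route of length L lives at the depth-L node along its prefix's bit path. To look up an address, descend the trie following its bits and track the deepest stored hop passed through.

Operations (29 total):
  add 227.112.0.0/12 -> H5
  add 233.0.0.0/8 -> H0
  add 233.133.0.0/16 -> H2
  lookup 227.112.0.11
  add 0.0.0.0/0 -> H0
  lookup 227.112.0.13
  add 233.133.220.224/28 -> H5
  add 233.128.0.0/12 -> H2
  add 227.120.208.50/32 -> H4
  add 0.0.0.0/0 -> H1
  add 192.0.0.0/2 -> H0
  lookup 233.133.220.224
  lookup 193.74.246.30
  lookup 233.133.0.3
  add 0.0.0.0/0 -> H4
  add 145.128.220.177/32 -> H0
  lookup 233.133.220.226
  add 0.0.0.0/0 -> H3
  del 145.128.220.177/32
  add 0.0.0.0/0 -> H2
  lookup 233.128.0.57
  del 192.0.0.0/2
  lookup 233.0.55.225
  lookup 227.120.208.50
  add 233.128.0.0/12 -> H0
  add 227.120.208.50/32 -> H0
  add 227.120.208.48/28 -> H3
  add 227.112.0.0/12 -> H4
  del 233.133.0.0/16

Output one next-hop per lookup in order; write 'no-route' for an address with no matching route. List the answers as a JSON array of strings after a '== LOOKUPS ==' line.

Process each operation:
  add 227.112.0.0/12 -> H5 at depth 12
  add 233.0.0.0/8 -> H0 at depth 8
  add 233.133.0.0/16 -> H2 at depth 16
  lookup 227.112.0.11: bits 111000110111 walk d0:-→d1:-→d2:-→d3:-→d4:-→d5:-→d6:-→d7:-→d8:-→d9:-→d10:-→d11:-→d12:H5 -> H5
  add 0.0.0.0/0 -> H0 at depth 0
  lookup 227.112.0.13: bits 111000110111 walk d0:H0→d1:-→d2:-→d3:-→d4:-→d5:-→d6:-→d7:-→d8:-→d9:-→d10:-→d11:-→d12:H5 -> H5
  add 233.133.220.224/28 -> H5 at depth 28
  add 233.128.0.0/12 -> H2 at depth 12
  add 227.120.208.50/32 -> H4 at depth 32
  add 0.0.0.0/0 -> H1 at depth 0
  add 192.0.0.0/2 -> H0 at depth 2
  lookup 233.133.220.224: bits 1110100110000101110111001110 walk d0:H1→d1:-→d2:H0→d3:-→d4:-→d5:-→d6:-→d7:-→d8:H0→d9:-→d10:-→d11:-→d12:H2→d13:-→d14:-→d15:-→d16:H2→d17:-→d18:-→d19:-→d20:-→d21:-→d22:-→d23:-→d24:-→d25:-→d26:-→d27:-→d28:H5 -> H5
  lookup 193.74.246.30: bits 11 walk d0:H1→d1:-→d2:H0 -> H0
  lookup 233.133.0.3: bits 1110100110000101 walk d0:H1→d1:-→d2:H0→d3:-→d4:-→d5:-→d6:-→d7:-→d8:H0→d9:-→d10:-→d11:-→d12:H2→d13:-→d14:-→d15:-→d16:H2 -> H2
  add 0.0.0.0/0 -> H4 at depth 0
  add 145.128.220.177/32 -> H0 at depth 32
  lookup 233.133.220.226: bits 1110100110000101110111001110 walk d0:H4→d1:-→d2:H0→d3:-→d4:-→d5:-→d6:-→d7:-→d8:H0→d9:-→d10:-→d11:-→d12:H2→d13:-→d14:-→d15:-→d16:H2→d17:-→d18:-→d19:-→d20:-→d21:-→d22:-→d23:-→d24:-→d25:-→d26:-→d27:-→d28:H5 -> H5
  add 0.0.0.0/0 -> H3 at depth 0
  del 145.128.220.177/32 (clear depth 32)
  add 0.0.0.0/0 -> H2 at depth 0
  lookup 233.128.0.57: bits 1110100110000 walk d0:H2→d1:-→d2:H0→d3:-→d4:-→d5:-→d6:-→d7:-→d8:H0→d9:-→d10:-→d11:-→d12:H2→d13:- -> H2
  del 192.0.0.0/2 (clear depth 2)
  lookup 233.0.55.225: bits 11101001 walk d0:H2→d1:-→d2:-→d3:-→d4:-→d5:-→d6:-→d7:-→d8:H0 -> H0
  lookup 227.120.208.50: bits 11100011011110001101000000110010 walk d0:H2→d1:-→d2:-→d3:-→d4:-→d5:-→d6:-→d7:-→d8:-→d9:-→d10:-→d11:-→d12:H5→d13:-→d14:-→d15:-→d16:-→d17:-→d18:-→d19:-→d20:-→d21:-→d22:-→d23:-→d24:-→d25:-→d26:-→d27:-→d28:-→d29:-→d30:-→d31:-→d32:H4 -> H4
  add 233.128.0.0/12 -> H0 at depth 12
  add 227.120.208.50/32 -> H0 at depth 32
  add 227.120.208.48/28 -> H3 at depth 28
  add 227.112.0.0/12 -> H4 at depth 12
  del 233.133.0.0/16 (clear depth 16)

== LOOKUPS ==
["H5","H5","H5","H0","H2","H5","H2","H0","H4"]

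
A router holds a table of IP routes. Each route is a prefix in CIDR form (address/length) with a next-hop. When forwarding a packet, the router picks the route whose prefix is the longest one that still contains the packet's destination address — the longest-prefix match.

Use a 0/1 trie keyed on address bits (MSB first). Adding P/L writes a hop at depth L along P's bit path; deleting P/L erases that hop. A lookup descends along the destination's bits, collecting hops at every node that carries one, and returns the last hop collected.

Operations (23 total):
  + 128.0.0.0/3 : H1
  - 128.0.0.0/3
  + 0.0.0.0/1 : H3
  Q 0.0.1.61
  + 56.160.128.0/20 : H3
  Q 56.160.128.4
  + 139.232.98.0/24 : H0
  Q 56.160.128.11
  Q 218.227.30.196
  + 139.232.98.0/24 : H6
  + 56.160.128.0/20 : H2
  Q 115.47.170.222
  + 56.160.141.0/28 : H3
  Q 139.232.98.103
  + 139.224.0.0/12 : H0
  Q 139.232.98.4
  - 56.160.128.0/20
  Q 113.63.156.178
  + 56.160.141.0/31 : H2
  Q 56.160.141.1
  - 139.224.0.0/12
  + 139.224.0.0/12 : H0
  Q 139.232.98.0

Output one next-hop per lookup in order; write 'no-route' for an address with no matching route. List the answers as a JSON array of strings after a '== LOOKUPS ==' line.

Process each operation:
  add 128.0.0.0/3 -> H1 at depth 3
  del 128.0.0.0/3 (clear depth 3)
  add 0.0.0.0/1 -> H3 at depth 1
  ? 0.0.1.61  path d0:-→d1:H3  best=H3
  add 56.160.128.0/20 -> H3 at depth 20
  ? 56.160.128.4  path d0:-→d1:H3→d2:-→d3:-→d4:-→d5:-→d6:-→d7:-→d8:-→d9:-→d10:-→d11:-→d12:-→d13:-→d14:-→d15:-→d16:-→d17:-→d18:-→d19:-→d20:H3  best=H3
  add 139.232.98.0/24 -> H0 at depth 24
  ? 56.160.128.11  path d0:-→d1:H3→d2:-→d3:-→d4:-→d5:-→d6:-→d7:-→d8:-→d9:-→d10:-→d11:-→d12:-→d13:-→d14:-→d15:-→d16:-→d17:-→d18:-→d19:-→d20:H3  best=H3
  ? 218.227.30.196  path d0:-→d1:-  best=no-route
  add 139.232.98.0/24 -> H6 at depth 24
  add 56.160.128.0/20 -> H2 at depth 20
  ? 115.47.170.222  path d0:-→d1:H3  best=H3
  add 56.160.141.0/28 -> H3 at depth 28
  ? 139.232.98.103  path d0:-→d1:-→d2:-→d3:-→d4:-→d5:-→d6:-→d7:-→d8:-→d9:-→d10:-→d11:-→d12:-→d13:-→d14:-→d15:-→d16:-→d17:-→d18:-→d19:-→d20:-→d21:-→d22:-→d23:-→d24:H6  best=H6
  add 139.224.0.0/12 -> H0 at depth 12
  ? 139.232.98.4  path d0:-→d1:-→d2:-→d3:-→d4:-→d5:-→d6:-→d7:-→d8:-→d9:-→d10:-→d11:-→d12:H0→d13:-→d14:-→d15:-→d16:-→d17:-→d18:-→d19:-→d20:-→d21:-→d22:-→d23:-→d24:H6  best=H6
  del 56.160.128.0/20 (clear depth 20)
  ? 113.63.156.178  path d0:-→d1:H3  best=H3
  add 56.160.141.0/31 -> H2 at depth 31
  ? 56.160.141.1  path d0:-→d1:H3→d2:-→d3:-→d4:-→d5:-→d6:-→d7:-→d8:-→d9:-→d10:-→d11:-→d12:-→d13:-→d14:-→d15:-→d16:-→d17:-→d18:-→d19:-→d20:-→d21:-→d22:-→d23:-→d24:-→d25:-→d26:-→d27:-→d28:H3→d29:-→d30:-→d31:H2  best=H2
  del 139.224.0.0/12 (clear depth 12)
  add 139.224.0.0/12 -> H0 at depth 12
  ? 139.232.98.0  path d0:-→d1:-→d2:-→d3:-→d4:-→d5:-→d6:-→d7:-→d8:-→d9:-→d10:-→d11:-→d12:H0→d13:-→d14:-→d15:-→d16:-→d17:-→d18:-→d19:-→d20:-→d21:-→d22:-→d23:-→d24:H6  best=H6

== LOOKUPS ==
["H3","H3","H3","no-route","H3","H6","H6","H3","H2","H6"]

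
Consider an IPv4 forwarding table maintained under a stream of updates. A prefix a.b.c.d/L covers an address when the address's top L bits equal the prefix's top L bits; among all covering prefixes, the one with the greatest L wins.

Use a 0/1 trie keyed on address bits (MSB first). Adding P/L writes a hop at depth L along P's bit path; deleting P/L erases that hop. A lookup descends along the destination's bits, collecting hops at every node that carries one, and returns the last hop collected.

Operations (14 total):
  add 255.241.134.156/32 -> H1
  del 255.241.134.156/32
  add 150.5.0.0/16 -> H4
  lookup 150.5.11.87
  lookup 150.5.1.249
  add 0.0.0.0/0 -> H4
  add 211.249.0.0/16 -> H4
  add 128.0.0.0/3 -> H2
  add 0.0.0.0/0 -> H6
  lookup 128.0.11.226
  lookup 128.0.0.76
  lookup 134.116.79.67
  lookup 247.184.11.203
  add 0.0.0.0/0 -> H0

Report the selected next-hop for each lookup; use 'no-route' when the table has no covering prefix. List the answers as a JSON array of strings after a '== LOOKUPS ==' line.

Process each operation:
  add 255.241.134.156/32 -> H1 at depth 32
  del 255.241.134.156/32 (clear depth 32)
  add 150.5.0.0/16 -> H4 at depth 16
  Q 150.5.11.87: descend 1001011000000101 ; hops seen [H4] ; pick H4
  Q 150.5.1.249: descend 1001011000000101 ; hops seen [H4] ; pick H4
  add 0.0.0.0/0 -> H4 at depth 0
  add 211.249.0.0/16 -> H4 at depth 16
  add 128.0.0.0/3 -> H2 at depth 3
  add 0.0.0.0/0 -> H6 at depth 0
  Q 128.0.11.226: descend 100 ; hops seen [H6,H2] ; pick H2
  Q 128.0.0.76: descend 100 ; hops seen [H6,H2] ; pick H2
  Q 134.116.79.67: descend 100 ; hops seen [H6,H2] ; pick H2
  Q 247.184.11.203: descend 1111 ; hops seen [H6] ; pick H6
  add 0.0.0.0/0 -> H0 at depth 0

== LOOKUPS ==
["H4","H4","H2","H2","H2","H6"]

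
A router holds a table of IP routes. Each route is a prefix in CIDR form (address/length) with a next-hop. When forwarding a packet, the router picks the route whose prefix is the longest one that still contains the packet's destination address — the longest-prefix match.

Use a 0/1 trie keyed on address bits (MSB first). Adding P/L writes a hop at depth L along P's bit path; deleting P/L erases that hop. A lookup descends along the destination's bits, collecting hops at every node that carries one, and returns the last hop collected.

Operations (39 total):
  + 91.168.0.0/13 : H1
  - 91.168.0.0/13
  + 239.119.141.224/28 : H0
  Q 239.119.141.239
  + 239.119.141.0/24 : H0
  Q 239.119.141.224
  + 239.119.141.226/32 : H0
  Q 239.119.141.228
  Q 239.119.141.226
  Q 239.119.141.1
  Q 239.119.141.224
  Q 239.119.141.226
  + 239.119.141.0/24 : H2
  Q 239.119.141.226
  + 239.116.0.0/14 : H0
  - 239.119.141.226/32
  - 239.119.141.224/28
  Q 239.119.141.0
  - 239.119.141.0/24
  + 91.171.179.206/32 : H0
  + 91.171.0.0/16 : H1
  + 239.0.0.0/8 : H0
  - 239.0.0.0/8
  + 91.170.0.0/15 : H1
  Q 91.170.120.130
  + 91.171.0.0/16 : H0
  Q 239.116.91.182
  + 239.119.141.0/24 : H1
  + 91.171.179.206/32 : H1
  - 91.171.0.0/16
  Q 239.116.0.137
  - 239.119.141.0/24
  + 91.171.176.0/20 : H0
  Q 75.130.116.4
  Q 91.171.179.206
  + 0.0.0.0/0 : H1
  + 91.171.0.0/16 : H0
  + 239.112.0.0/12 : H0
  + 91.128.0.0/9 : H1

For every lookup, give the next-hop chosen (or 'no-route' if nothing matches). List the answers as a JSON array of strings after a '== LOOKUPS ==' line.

Trace:
  + 91.168.0.0/13 (H1) depth=13
  - 91.168.0.0/13 clear@13
  + 239.119.141.224/28 (H0) depth=28
  ? 239.119.141.239  path d0:-→d1:-→d2:-→d3:-→d4:-→d5:-→d6:-→d7:-→d8:-→d9:-→d10:-→d11:-→d12:-→d13:-→d14:-→d15:-→d16:-→d17:-→d18:-→d19:-→d20:-→d21:-→d22:-→d23:-→d24:-→d25:-→d26:-→d27:-→d28:H0  best=H0
  + 239.119.141.0/24 (H0) depth=24
  ? 239.119.141.224  path d0:-→d1:-→d2:-→d3:-→d4:-→d5:-→d6:-→d7:-→d8:-→d9:-→d10:-→d11:-→d12:-→d13:-→d14:-→d15:-→d16:-→d17:-→d18:-→d19:-→d20:-→d21:-→d22:-→d23:-→d24:H0→d25:-→d26:-→d27:-→d28:H0  best=H0
  + 239.119.141.226/32 (H0) depth=32
  ? 239.119.141.228  path d0:-→d1:-→d2:-→d3:-→d4:-→d5:-→d6:-→d7:-→d8:-→d9:-→d10:-→d11:-→d12:-→d13:-→d14:-→d15:-→d16:-→d17:-→d18:-→d19:-→d20:-→d21:-→d22:-→d23:-→d24:H0→d25:-→d26:-→d27:-→d28:H0→d29:-  best=H0
  ? 239.119.141.226  path d0:-→d1:-→d2:-→d3:-→d4:-→d5:-→d6:-→d7:-→d8:-→d9:-→d10:-→d11:-→d12:-→d13:-→d14:-→d15:-→d16:-→d17:-→d18:-→d19:-→d20:-→d21:-→d22:-→d23:-→d24:H0→d25:-→d26:-→d27:-→d28:H0→d29:-→d30:-→d31:-→d32:H0  best=H0
  ? 239.119.141.1  path d0:-→d1:-→d2:-→d3:-→d4:-→d5:-→d6:-→d7:-→d8:-→d9:-→d10:-→d11:-→d12:-→d13:-→d14:-→d15:-→d16:-→d17:-→d18:-→d19:-→d20:-→d21:-→d22:-→d23:-→d24:H0  best=H0
  ? 239.119.141.224  path d0:-→d1:-→d2:-→d3:-→d4:-→d5:-→d6:-→d7:-→d8:-→d9:-→d10:-→d11:-→d12:-→d13:-→d14:-→d15:-→d16:-→d17:-→d18:-→d19:-→d20:-→d21:-→d22:-→d23:-→d24:H0→d25:-→d26:-→d27:-→d28:H0→d29:-→d30:-  best=H0
  ? 239.119.141.226  path d0:-→d1:-→d2:-→d3:-→d4:-→d5:-→d6:-→d7:-→d8:-→d9:-→d10:-→d11:-→d12:-→d13:-→d14:-→d15:-→d16:-→d17:-→d18:-→d19:-→d20:-→d21:-→d22:-→d23:-→d24:H0→d25:-→d26:-→d27:-→d28:H0→d29:-→d30:-→d31:-→d32:H0  best=H0
  + 239.119.141.0/24 (H2) depth=24
  ? 239.119.141.226  path d0:-→d1:-→d2:-→d3:-→d4:-→d5:-→d6:-→d7:-→d8:-→d9:-→d10:-→d11:-→d12:-→d13:-→d14:-→d15:-→d16:-→d17:-→d18:-→d19:-→d20:-→d21:-→d22:-→d23:-→d24:H2→d25:-→d26:-→d27:-→d28:H0→d29:-→d30:-→d31:-→d32:H0  best=H0
  + 239.116.0.0/14 (H0) depth=14
  - 239.119.141.226/32 clear@32
  - 239.119.141.224/28 clear@28
  ? 239.119.141.0  path d0:-→d1:-→d2:-→d3:-→d4:-→d5:-→d6:-→d7:-→d8:-→d9:-→d10:-→d11:-→d12:-→d13:-→d14:H0→d15:-→d16:-→d17:-→d18:-→d19:-→d20:-→d21:-→d22:-→d23:-→d24:H2  best=H2
  - 239.119.141.0/24 clear@24
  + 91.171.179.206/32 (H0) depth=32
  + 91.171.0.0/16 (H1) depth=16
  + 239.0.0.0/8 (H0) depth=8
  - 239.0.0.0/8 clear@8
  + 91.170.0.0/15 (H1) depth=15
  ? 91.170.120.130  path d0:-→d1:-→d2:-→d3:-→d4:-→d5:-→d6:-→d7:-→d8:-→d9:-→d10:-→d11:-→d12:-→d13:-→d14:-→d15:H1  best=H1
  + 91.171.0.0/16 (H0) depth=16
  ? 239.116.91.182  path d0:-→d1:-→d2:-→d3:-→d4:-→d5:-→d6:-→d7:-→d8:-→d9:-→d10:-→d11:-→d12:-→d13:-→d14:H0  best=H0
  + 239.119.141.0/24 (H1) depth=24
  + 91.171.179.206/32 (H1) depth=32
  - 91.171.0.0/16 clear@16
  ? 239.116.0.137  path d0:-→d1:-→d2:-→d3:-→d4:-→d5:-→d6:-→d7:-→d8:-→d9:-→d10:-→d11:-→d12:-→d13:-→d14:H0  best=H0
  - 239.119.141.0/24 clear@24
  + 91.171.176.0/20 (H0) depth=20
  ? 75.130.116.4  path d0:-→d1:-→d2:-→d3:-  best=no-route
  ? 91.171.179.206  path d0:-→d1:-→d2:-→d3:-→d4:-→d5:-→d6:-→d7:-→d8:-→d9:-→d10:-→d11:-→d12:-→d13:-→d14:-→d15:H1→d16:-→d17:-→d18:-→d19:-→d20:H0→d21:-→d22:-→d23:-→d24:-→d25:-→d26:-→d27:-→d28:-→d29:-→d30:-→d31:-→d32:H1  best=H1
  + 0.0.0.0/0 (H1) depth=0
  + 91.171.0.0/16 (H0) depth=16
  + 239.112.0.0/12 (H0) depth=12
  + 91.128.0.0/9 (H1) depth=9

== LOOKUPS ==
["H0","H0","H0","H0","H0","H0","H0","H0","H2","H1","H0","H0","no-route","H1"]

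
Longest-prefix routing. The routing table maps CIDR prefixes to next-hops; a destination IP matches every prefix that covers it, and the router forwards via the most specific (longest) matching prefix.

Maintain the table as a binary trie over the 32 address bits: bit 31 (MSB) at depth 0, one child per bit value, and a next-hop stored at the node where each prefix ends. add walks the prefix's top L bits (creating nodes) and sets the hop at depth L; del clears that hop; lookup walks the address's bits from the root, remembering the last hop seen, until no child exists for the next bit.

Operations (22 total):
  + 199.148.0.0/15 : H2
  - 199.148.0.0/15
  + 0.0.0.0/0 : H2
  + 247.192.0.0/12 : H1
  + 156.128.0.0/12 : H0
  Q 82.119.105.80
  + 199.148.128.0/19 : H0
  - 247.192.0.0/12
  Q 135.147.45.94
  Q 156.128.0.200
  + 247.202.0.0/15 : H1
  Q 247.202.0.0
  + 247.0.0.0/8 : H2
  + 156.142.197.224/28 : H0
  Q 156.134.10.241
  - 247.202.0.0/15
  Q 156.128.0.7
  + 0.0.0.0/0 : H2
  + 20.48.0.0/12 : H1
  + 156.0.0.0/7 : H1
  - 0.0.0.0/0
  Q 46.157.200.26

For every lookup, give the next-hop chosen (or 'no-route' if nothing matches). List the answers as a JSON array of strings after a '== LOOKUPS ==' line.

Trace:
  + 199.148.0.0/15 (H2) depth=15
  - 199.148.0.0/15 clear@15
  + 0.0.0.0/0 (H2) depth=0
  + 247.192.0.0/12 (H1) depth=12
  + 156.128.0.0/12 (H0) depth=12
  ? 82.119.105.80  path d0:H2  best=H2
  + 199.148.128.0/19 (H0) depth=19
  - 247.192.0.0/12 clear@12
  ? 135.147.45.94  path d0:H2→d1:-→d2:-→d3:-  best=H2
  ? 156.128.0.200  path d0:H2→d1:-→d2:-→d3:-→d4:-→d5:-→d6:-→d7:-→d8:-→d9:-→d10:-→d11:-→d12:H0  best=H0
  + 247.202.0.0/15 (H1) depth=15
  ? 247.202.0.0  path d0:H2→d1:-→d2:-→d3:-→d4:-→d5:-→d6:-→d7:-→d8:-→d9:-→d10:-→d11:-→d12:-→d13:-→d14:-→d15:H1  best=H1
  + 247.0.0.0/8 (H2) depth=8
  + 156.142.197.224/28 (H0) depth=28
  ? 156.134.10.241  path d0:H2→d1:-→d2:-→d3:-→d4:-→d5:-→d6:-→d7:-→d8:-→d9:-→d10:-→d11:-→d12:H0  best=H0
  - 247.202.0.0/15 clear@15
  ? 156.128.0.7  path d0:H2→d1:-→d2:-→d3:-→d4:-→d5:-→d6:-→d7:-→d8:-→d9:-→d10:-→d11:-→d12:H0  best=H0
  + 0.0.0.0/0 (H2) depth=0
  + 20.48.0.0/12 (H1) depth=12
  + 156.0.0.0/7 (H1) depth=7
  - 0.0.0.0/0 clear@0
  ? 46.157.200.26  path d0:-→d1:-→d2:-  best=no-route

== LOOKUPS ==
["H2","H2","H0","H1","H0","H0","no-route"]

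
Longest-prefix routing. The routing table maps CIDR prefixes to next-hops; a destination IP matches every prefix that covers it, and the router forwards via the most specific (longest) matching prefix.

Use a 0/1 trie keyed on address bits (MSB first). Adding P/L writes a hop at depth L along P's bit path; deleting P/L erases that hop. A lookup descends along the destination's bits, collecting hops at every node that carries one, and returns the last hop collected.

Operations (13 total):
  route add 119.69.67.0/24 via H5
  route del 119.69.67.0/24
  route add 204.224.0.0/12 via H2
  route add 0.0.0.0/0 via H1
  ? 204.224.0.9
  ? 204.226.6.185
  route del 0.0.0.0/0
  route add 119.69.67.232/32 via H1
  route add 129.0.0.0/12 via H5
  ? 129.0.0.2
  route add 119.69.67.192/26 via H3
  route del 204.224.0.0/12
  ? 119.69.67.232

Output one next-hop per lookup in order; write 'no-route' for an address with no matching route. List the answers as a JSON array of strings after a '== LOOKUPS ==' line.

Process each operation:
  add 119.69.67.0/24 -> H5 at depth 24
  - 119.69.67.0/24 clear@24
  add 204.224.0.0/12 -> H2 at depth 12
  add 0.0.0.0/0 -> H1 at depth 0
  Q 204.224.0.9: descend 110011001110 ; hops seen [H1,H2] ; pick H2
  Q 204.226.6.185: descend 110011001110 ; hops seen [H1,H2] ; pick H2
  - 0.0.0.0/0 clear@0
  add 119.69.67.232/32 -> H1 at depth 32
  add 129.0.0.0/12 -> H5 at depth 12
  Q 129.0.0.2: descend 100000010000 ; hops seen [H5] ; pick H5
  add 119.69.67.192/26 -> H3 at depth 26
  - 204.224.0.0/12 clear@12
  Q 119.69.67.232: descend 01110111010001010100001111101000 ; hops seen [H3,H1] ; pick H1

== LOOKUPS ==
["H2","H2","H5","H1"]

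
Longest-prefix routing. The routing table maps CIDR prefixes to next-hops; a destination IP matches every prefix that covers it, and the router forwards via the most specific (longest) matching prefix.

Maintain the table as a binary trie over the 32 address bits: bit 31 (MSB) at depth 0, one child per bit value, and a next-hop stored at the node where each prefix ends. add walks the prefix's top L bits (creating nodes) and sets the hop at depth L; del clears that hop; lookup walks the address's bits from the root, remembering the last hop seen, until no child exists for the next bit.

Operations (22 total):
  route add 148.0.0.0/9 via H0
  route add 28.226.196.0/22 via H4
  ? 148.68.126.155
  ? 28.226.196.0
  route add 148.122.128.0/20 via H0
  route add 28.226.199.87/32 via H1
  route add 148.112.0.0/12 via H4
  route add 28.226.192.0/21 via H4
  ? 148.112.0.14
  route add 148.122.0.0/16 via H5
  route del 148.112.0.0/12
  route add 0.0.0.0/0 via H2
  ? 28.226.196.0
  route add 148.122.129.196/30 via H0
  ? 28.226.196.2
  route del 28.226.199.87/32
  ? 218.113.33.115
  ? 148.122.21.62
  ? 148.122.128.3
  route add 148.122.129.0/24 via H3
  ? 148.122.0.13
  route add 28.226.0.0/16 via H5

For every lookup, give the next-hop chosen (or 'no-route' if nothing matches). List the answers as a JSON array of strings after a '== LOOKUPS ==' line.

Apply in order:
  + 148.0.0.0/9 (H0) depth=9
  + 28.226.196.0/22 (H4) depth=22
  ? 148.68.126.155  path d0:-→d1:-→d2:-→d3:-→d4:-→d5:-→d6:-→d7:-→d8:-→d9:H0  best=H0
  ? 28.226.196.0  path d0:-→d1:-→d2:-→d3:-→d4:-→d5:-→d6:-→d7:-→d8:-→d9:-→d10:-→d11:-→d12:-→d13:-→d14:-→d15:-→d16:-→d17:-→d18:-→d19:-→d20:-→d21:-→d22:H4  best=H4
  + 148.122.128.0/20 (H0) depth=20
  + 28.226.199.87/32 (H1) depth=32
  + 148.112.0.0/12 (H4) depth=12
  + 28.226.192.0/21 (H4) depth=21
  ? 148.112.0.14  path d0:-→d1:-→d2:-→d3:-→d4:-→d5:-→d6:-→d7:-→d8:-→d9:H0→d10:-→d11:-→d12:H4  best=H4
  + 148.122.0.0/16 (H5) depth=16
  del 148.112.0.0/12 (clear depth 12)
  + 0.0.0.0/0 (H2) depth=0
  ? 28.226.196.0  path d0:H2→d1:-→d2:-→d3:-→d4:-→d5:-→d6:-→d7:-→d8:-→d9:-→d10:-→d11:-→d12:-→d13:-→d14:-→d15:-→d16:-→d17:-→d18:-→d19:-→d20:-→d21:H4→d22:H4  best=H4
  + 148.122.129.196/30 (H0) depth=30
  ? 28.226.196.2  path d0:H2→d1:-→d2:-→d3:-→d4:-→d5:-→d6:-→d7:-→d8:-→d9:-→d10:-→d11:-→d12:-→d13:-→d14:-→d15:-→d16:-→d17:-→d18:-→d19:-→d20:-→d21:H4→d22:H4  best=H4
  del 28.226.199.87/32 (clear depth 32)
  ? 218.113.33.115  path d0:H2→d1:-  best=H2
  ? 148.122.21.62  path d0:H2→d1:-→d2:-→d3:-→d4:-→d5:-→d6:-→d7:-→d8:-→d9:H0→d10:-→d11:-→d12:-→d13:-→d14:-→d15:-→d16:H5  best=H5
  ? 148.122.128.3  path d0:H2→d1:-→d2:-→d3:-→d4:-→d5:-→d6:-→d7:-→d8:-→d9:H0→d10:-→d11:-→d12:-→d13:-→d14:-→d15:-→d16:H5→d17:-→d18:-→d19:-→d20:H0→d21:-→d22:-→d23:-  best=H0
  + 148.122.129.0/24 (H3) depth=24
  ? 148.122.0.13  path d0:H2→d1:-→d2:-→d3:-→d4:-→d5:-→d6:-→d7:-→d8:-→d9:H0→d10:-→d11:-→d12:-→d13:-→d14:-→d15:-→d16:H5  best=H5
  + 28.226.0.0/16 (H5) depth=16

== LOOKUPS ==
["H0","H4","H4","H4","H4","H2","H5","H0","H5"]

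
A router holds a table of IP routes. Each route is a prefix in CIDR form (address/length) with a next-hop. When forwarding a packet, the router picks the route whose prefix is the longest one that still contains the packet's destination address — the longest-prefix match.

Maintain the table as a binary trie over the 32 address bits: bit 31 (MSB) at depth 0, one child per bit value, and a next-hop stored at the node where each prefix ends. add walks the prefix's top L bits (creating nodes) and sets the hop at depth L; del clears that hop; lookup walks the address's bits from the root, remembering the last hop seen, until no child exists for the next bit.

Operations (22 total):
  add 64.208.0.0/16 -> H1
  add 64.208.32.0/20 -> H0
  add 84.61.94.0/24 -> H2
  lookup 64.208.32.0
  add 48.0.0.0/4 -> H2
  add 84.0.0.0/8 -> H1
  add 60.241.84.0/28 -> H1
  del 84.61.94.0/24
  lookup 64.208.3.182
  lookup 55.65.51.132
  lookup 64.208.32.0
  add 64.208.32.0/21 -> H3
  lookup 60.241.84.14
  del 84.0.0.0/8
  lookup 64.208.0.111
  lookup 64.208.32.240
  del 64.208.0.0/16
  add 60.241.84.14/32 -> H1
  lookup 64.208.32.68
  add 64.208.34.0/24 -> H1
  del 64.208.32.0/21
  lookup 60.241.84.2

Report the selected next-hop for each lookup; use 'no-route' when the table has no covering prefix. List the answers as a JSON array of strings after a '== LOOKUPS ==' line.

Apply in order:
  add 64.208.0.0/16 -> H1 at depth 16
  add 64.208.32.0/20 -> H0 at depth 20
  add 84.61.94.0/24 -> H2 at depth 24
  Q 64.208.32.0: descend 01000000110100000010 ; hops seen [H1,H0] ; pick H0
  add 48.0.0.0/4 -> H2 at depth 4
  add 84.0.0.0/8 -> H1 at depth 8
  add 60.241.84.0/28 -> H1 at depth 28
  del 84.61.94.0/24 (clear depth 24)
  Q 64.208.3.182: descend 010000001101000000 ; hops seen [H1] ; pick H1
  Q 55.65.51.132: descend 0011 ; hops seen [H2] ; pick H2
  Q 64.208.32.0: descend 01000000110100000010 ; hops seen [H1,H0] ; pick H0
  add 64.208.32.0/21 -> H3 at depth 21
  Q 60.241.84.14: descend 0011110011110001010101000000 ; hops seen [H2,H1] ; pick H1
  del 84.0.0.0/8 (clear depth 8)
  Q 64.208.0.111: descend 010000001101000000 ; hops seen [H1] ; pick H1
  Q 64.208.32.240: descend 010000001101000000100 ; hops seen [H1,H0,H3] ; pick H3
  del 64.208.0.0/16 (clear depth 16)
  add 60.241.84.14/32 -> H1 at depth 32
  Q 64.208.32.68: descend 010000001101000000100 ; hops seen [H0,H3] ; pick H3
  add 64.208.34.0/24 -> H1 at depth 24
  del 64.208.32.0/21 (clear depth 21)
  Q 60.241.84.2: descend 0011110011110001010101000000 ; hops seen [H2,H1] ; pick H1

== LOOKUPS ==
["H0","H1","H2","H0","H1","H1","H3","H3","H1"]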